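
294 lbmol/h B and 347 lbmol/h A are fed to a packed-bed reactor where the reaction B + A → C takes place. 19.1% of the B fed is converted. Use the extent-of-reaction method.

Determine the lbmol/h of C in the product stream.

56.2 lbmol/h

B reacted = 0.191 × 294 = 56.15 lbmol/h; ν_B = −1, so ξ = 56.15/1 = 56.15 lbmol/h.
Outlet amounts (n = n₀ + ν ξ):
  B: 294 − 1(56.15) = 237.8
  A: 347 − 1(56.15) = 290.8
  C: 0 + 1(56.15) = 56.15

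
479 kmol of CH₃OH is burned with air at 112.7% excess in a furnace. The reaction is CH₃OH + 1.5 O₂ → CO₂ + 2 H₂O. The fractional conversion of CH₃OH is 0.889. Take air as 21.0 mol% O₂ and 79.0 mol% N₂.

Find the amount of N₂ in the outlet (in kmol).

5750 kmol

Stoichiometric O₂ = 1.5 × 479 = 718.5 kmol; O₂ fed = 718.5 × 2.127 = 1528 kmol.
N₂ fed = 1528 × 79/21 = 5749 kmol.
Fuel reacted = 0.889 × 479 → ξ = 425.8 kmol.
Outlet (n = n₀ + ν ξ):
  CH₃OH: 479 − 1(425.8) = 53.17
  O₂: 1528 − 1.5(425.8) = 889.5
  N₂: 5749 (inert)
  CO₂: 0 + 1(425.8) = 425.8
  H₂O: 0 + 2(425.8) = 851.7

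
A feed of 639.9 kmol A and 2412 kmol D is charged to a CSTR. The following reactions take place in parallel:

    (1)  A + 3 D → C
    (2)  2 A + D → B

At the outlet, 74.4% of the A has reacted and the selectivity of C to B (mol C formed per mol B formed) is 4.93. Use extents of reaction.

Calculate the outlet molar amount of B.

68.7 kmol

Conversion of A: A consumed = 0.744 × 639.9 = 476.1 kmol = 1ξ₁ + 2ξ₂.
Selectivity: 1ξ₁ / (1ξ₂) = 4.93 → ξ₁ = 4.93 ξ₂.
Substitute: (1·4.93 + 2) ξ₂ = 476.1 → ξ₂ = 68.7 kmol, ξ₁ = 338.7 kmol.
Outlet amounts (n = n₀ + Σ ν·ξ):
  A: 639.9 − 1(338.7) − 2(68.7) = 163.8
  D: 2412 − 3(338.7) − 1(68.7) = 1327
  C: 0 + 1(338.7) = 338.7
  B: 0 + 1(68.7) = 68.7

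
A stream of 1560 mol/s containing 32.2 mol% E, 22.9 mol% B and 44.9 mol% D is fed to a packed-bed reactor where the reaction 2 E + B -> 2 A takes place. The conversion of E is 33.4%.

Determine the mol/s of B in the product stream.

273 mol/s

E reacted = 0.334 × 502.3 = 167.8 mol/s; ν_E = −2, so ξ = 167.8/2 = 83.89 mol/s.
Outlet amounts (n = n₀ + ν ξ):
  E: 502.3 − 2(83.89) = 334.5
  B: 357.2 − 1(83.89) = 273.4
  A: 0 + 2(83.89) = 167.8
  D: 700.4 (inert)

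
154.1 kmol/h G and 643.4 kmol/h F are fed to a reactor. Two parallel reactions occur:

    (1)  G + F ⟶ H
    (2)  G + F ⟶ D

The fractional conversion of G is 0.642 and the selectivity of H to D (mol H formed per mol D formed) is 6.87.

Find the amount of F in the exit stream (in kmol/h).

Conversion of G: G consumed = 0.642 × 154.1 = 98.93 kmol/h = 1ξ₁ + 1ξ₂.
Selectivity: 1ξ₁ / (1ξ₂) = 6.87 → ξ₁ = 6.87 ξ₂.
Substitute: (1·6.87 + 1) ξ₂ = 98.93 → ξ₂ = 12.57 kmol/h, ξ₁ = 86.36 kmol/h.
Outlet amounts (n = n₀ + Σ ν·ξ):
  G: 154.1 − 1(86.36) − 1(12.57) = 55.17
  F: 643.4 − 1(86.36) − 1(12.57) = 544.5
  H: 0 + 1(86.36) = 86.36
  D: 0 + 1(12.57) = 12.57

544 kmol/h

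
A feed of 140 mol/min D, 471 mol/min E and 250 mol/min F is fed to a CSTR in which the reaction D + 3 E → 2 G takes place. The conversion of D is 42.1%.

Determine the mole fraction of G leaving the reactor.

D reacted = 0.421 × 140 = 58.94 mol/min; ν_D = −1, so ξ = 58.94/1 = 58.94 mol/min.
Outlet amounts (n = n₀ + ν ξ):
  D: 140 − 1(58.94) = 81.06
  E: 471 − 3(58.94) = 294.2
  G: 0 + 2(58.94) = 117.9
  F: 250 (inert)
Total out = 743.1 mol/min; y_G = 117.9 / 743.1 = 0.1586.

0.159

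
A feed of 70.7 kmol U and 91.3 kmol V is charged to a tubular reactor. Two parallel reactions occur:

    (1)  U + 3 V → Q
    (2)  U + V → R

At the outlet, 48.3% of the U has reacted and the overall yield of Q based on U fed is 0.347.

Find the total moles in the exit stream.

Yield of Q: 1ξ₁ / 70.7 = 0.347 → ξ₁ = 24.53 kmol.
Conversion of U: 1ξ₁ + 1ξ₂ = 0.483 × 70.7 = 34.15 → ξ₂ = 9.615 kmol.
Outlet amounts (n = n₀ + Σ ν·ξ):
  U: 70.7 − 1(24.53) − 1(9.615) = 36.55
  V: 91.3 − 3(24.53) − 1(9.615) = 8.086
  Q: 0 + 1(24.53) = 24.53
  R: 0 + 1(9.615) = 9.615
Total out = 36.55 + 8.086 + 24.53 + 9.615 = 78.79 kmol.

78.8 kmol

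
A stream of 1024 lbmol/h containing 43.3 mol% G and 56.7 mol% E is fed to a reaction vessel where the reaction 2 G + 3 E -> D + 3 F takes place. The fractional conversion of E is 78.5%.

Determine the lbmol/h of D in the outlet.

E reacted = 0.785 × 580.6 = 455.8 lbmol/h; ν_E = −3, so ξ = 455.8/3 = 151.9 lbmol/h.
Outlet amounts (n = n₀ + ν ξ):
  G: 443.4 − 2(151.9) = 139.5
  E: 580.6 − 3(151.9) = 124.8
  D: 0 + 1(151.9) = 151.9
  F: 0 + 3(151.9) = 455.8

152 lbmol/h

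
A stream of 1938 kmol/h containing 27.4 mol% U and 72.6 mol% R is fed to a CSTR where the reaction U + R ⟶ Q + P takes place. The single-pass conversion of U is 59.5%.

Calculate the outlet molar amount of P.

U reacted = 0.595 × 531 = 316 kmol/h; ν_U = −1, so ξ = 316/1 = 316 kmol/h.
Outlet amounts (n = n₀ + ν ξ):
  U: 531 − 1(316) = 215.1
  R: 1407 − 1(316) = 1091
  Q: 0 + 1(316) = 316
  P: 0 + 1(316) = 316

316 kmol/h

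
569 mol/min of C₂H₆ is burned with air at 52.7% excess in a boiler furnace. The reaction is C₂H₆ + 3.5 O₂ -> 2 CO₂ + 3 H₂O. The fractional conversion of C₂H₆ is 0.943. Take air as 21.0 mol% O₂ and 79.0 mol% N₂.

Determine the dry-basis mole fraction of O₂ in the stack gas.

Stoichiometric O₂ = 3.5 × 569 = 1992 mol/min; O₂ fed = 1992 × 1.527 = 3041 mol/min.
N₂ fed = 3041 × 79/21 = 11440 mol/min.
Fuel reacted = 0.943 × 569 → ξ = 536.6 mol/min.
Outlet (n = n₀ + ν ξ):
  C₂H₆: 569 − 1(536.6) = 32.43
  O₂: 3041 − 3.5(536.6) = 1163
  N₂: 11440 (inert)
  CO₂: 0 + 2(536.6) = 1073
  H₂O: 0 + 3(536.6) = 1610
Dry total = 13710 mol/min; y_O₂ (dry) = 1163 / 13710 = 0.08484.

0.0848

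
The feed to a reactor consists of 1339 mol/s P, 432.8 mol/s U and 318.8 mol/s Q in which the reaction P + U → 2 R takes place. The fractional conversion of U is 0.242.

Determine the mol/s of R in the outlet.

209 mol/s

U reacted = 0.242 × 432.8 = 104.7 mol/s; ν_U = −1, so ξ = 104.7/1 = 104.7 mol/s.
Outlet amounts (n = n₀ + ν ξ):
  P: 1339 − 1(104.7) = 1234
  U: 432.8 − 1(104.7) = 328.1
  R: 0 + 2(104.7) = 209.5
  Q: 318.8 (inert)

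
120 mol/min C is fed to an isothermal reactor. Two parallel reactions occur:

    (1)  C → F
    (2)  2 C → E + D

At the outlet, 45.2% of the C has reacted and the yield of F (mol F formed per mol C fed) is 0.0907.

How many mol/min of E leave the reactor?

Yield of F: 1ξ₁ / 120 = 0.0907 → ξ₁ = 10.88 mol/min.
Conversion of C: 1ξ₁ + 2ξ₂ = 0.452 × 120 = 54.24 → ξ₂ = 21.68 mol/min.
Outlet amounts (n = n₀ + Σ ν·ξ):
  C: 120 − 1(10.88) − 2(21.68) = 65.76
  F: 0 + 1(10.88) = 10.88
  E: 0 + 1(21.68) = 21.68
  D: 0 + 1(21.68) = 21.68

21.7 mol/min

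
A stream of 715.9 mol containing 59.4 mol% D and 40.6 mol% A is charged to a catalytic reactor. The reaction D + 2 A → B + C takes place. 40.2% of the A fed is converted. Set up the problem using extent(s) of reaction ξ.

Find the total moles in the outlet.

A reacted = 0.402 × 290.7 = 116.8 mol; ν_A = −2, so ξ = 116.8/2 = 58.42 mol.
Outlet amounts (n = n₀ + ν ξ):
  D: 425.2 − 1(58.42) = 366.8
  A: 290.7 − 2(58.42) = 173.8
  B: 0 + 1(58.42) = 58.42
  C: 0 + 1(58.42) = 58.42
Total out = 366.8 + 173.8 + 58.42 + 58.42 = 657.5 mol.

657 mol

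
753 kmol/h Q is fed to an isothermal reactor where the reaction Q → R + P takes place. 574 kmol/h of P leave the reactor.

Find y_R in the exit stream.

For P: n = n₀ + 1ξ → 574 = 0 + 1ξ, giving ξ = 574 kmol/h.
Outlet amounts (n = n₀ + ν ξ):
  Q: 753 − 1(574) = 179
  R: 0 + 1(574) = 574
  P: 0 + 1(574) = 574
Total out = 1327 kmol/h; y_R = 574 / 1327 = 0.4326.

0.433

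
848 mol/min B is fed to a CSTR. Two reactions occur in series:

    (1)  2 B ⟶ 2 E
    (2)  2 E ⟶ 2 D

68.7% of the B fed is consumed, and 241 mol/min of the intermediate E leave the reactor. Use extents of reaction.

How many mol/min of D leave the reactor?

Conversion of B: B consumed = 2ξ₁ = 0.687 × 848 → ξ₁ = 291.3 mol/min.
E balance: n_E = 0 + 2ξ₁ − 2ξ₂ = 241 → ξ₂ = (2·291.3 − 241)/2 = 170.8 mol/min.
Outlet amounts (n = n₀ + Σ ν·ξ):
  B: 848 − 2(291.3) = 265.4
  E: 0 + 2(291.3) − 2(170.8) = 241
  D: 0 + 2(170.8) = 341.6

342 mol/min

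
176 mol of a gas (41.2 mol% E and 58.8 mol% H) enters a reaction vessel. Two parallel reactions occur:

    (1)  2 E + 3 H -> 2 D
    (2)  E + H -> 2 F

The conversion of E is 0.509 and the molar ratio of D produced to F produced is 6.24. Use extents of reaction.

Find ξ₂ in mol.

ξ₂ = 2.74 mol

Conversion of E: E consumed = 0.509 × 72.51 = 36.91 mol = 2ξ₁ + 1ξ₂.
Selectivity: 2ξ₁ / (2ξ₂) = 6.24 → ξ₁ = 6.24 ξ₂.
Substitute: (2·6.24 + 1) ξ₂ = 36.91 → ξ₂ = 2.738 mol, ξ₁ = 17.09 mol.
Outlet amounts (n = n₀ + Σ ν·ξ):
  E: 72.51 − 2(17.09) − 1(2.738) = 35.6
  H: 103.5 − 3(17.09) − 1(2.738) = 49.49
  D: 0 + 2(17.09) = 34.17
  F: 0 + 2(2.738) = 5.476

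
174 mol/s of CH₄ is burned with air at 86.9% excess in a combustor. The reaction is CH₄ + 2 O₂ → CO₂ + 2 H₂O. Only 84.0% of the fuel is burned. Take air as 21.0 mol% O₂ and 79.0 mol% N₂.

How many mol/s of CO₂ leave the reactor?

Stoichiometric O₂ = 2 × 174 = 348 mol/s; O₂ fed = 348 × 1.869 = 650.4 mol/s.
N₂ fed = 650.4 × 79/21 = 2447 mol/s.
Fuel reacted = 0.84 × 174 → ξ = 146.2 mol/s.
Outlet (n = n₀ + ν ξ):
  CH₄: 174 − 1(146.2) = 27.84
  O₂: 650.4 − 2(146.2) = 358.1
  N₂: 2447 (inert)
  CO₂: 0 + 1(146.2) = 146.2
  H₂O: 0 + 2(146.2) = 292.3

146 mol/s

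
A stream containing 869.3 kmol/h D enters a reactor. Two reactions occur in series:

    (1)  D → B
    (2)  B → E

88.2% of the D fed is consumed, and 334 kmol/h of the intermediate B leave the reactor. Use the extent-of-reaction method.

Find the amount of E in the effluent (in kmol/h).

433 kmol/h

Conversion of D: D consumed = 1ξ₁ = 0.882 × 869.3 → ξ₁ = 766.7 kmol/h.
B balance: n_B = 0 + 1ξ₁ − 1ξ₂ = 334 → ξ₂ = (1·766.7 − 334)/1 = 432.7 kmol/h.
Outlet amounts (n = n₀ + Σ ν·ξ):
  D: 869.3 − 1(766.7) = 102.6
  B: 0 + 1(766.7) − 1(432.7) = 334
  E: 0 + 1(432.7) = 432.7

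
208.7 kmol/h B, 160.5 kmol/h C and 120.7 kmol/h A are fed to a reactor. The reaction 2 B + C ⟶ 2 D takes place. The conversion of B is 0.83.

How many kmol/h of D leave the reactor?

173 kmol/h

B reacted = 0.83 × 208.7 = 173.2 kmol/h; ν_B = −2, so ξ = 173.2/2 = 86.61 kmol/h.
Outlet amounts (n = n₀ + ν ξ):
  B: 208.7 − 2(86.61) = 35.48
  C: 160.5 − 1(86.61) = 73.89
  D: 0 + 2(86.61) = 173.2
  A: 120.7 (inert)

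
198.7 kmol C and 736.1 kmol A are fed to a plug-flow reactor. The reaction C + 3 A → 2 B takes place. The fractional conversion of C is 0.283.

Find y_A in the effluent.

C reacted = 0.283 × 198.7 = 56.23 kmol; ν_C = −1, so ξ = 56.23/1 = 56.23 kmol.
Outlet amounts (n = n₀ + ν ξ):
  C: 198.7 − 1(56.23) = 142.5
  A: 736.1 − 3(56.23) = 567.4
  B: 0 + 2(56.23) = 112.5
Total out = 822.3 kmol; y_A = 567.4 / 822.3 = 0.69.

0.69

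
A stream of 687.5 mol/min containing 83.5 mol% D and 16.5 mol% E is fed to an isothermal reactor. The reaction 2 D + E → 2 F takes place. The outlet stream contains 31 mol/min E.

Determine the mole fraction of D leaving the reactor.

0.676

For E: n = n₀ − 1ξ → 31 = 113.4 − 1ξ, giving ξ = 82.44 mol/min.
Outlet amounts (n = n₀ + ν ξ):
  D: 574.1 − 2(82.44) = 409.2
  E: 113.4 − 1(82.44) = 31
  F: 0 + 2(82.44) = 164.9
Total out = 605.1 mol/min; y_D = 409.2 / 605.1 = 0.6763.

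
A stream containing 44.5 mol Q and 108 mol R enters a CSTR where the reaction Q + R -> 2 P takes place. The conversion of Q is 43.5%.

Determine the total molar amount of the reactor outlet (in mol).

Q reacted = 0.435 × 44.5 = 19.36 mol; ν_Q = −1, so ξ = 19.36/1 = 19.36 mol.
Outlet amounts (n = n₀ + ν ξ):
  Q: 44.5 − 1(19.36) = 25.14
  R: 108 − 1(19.36) = 88.64
  P: 0 + 2(19.36) = 38.71
Total out = 25.14 + 88.64 + 38.71 = 152.5 mol.

152 mol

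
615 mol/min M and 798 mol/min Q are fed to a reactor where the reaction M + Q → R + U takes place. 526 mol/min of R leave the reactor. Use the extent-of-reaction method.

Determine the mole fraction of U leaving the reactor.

For R: n = n₀ + 1ξ → 526 = 0 + 1ξ, giving ξ = 526 mol/min.
Outlet amounts (n = n₀ + ν ξ):
  M: 615 − 1(526) = 89
  Q: 798 − 1(526) = 272
  R: 0 + 1(526) = 526
  U: 0 + 1(526) = 526
Total out = 1413 mol/min; y_U = 526 / 1413 = 0.3723.

0.372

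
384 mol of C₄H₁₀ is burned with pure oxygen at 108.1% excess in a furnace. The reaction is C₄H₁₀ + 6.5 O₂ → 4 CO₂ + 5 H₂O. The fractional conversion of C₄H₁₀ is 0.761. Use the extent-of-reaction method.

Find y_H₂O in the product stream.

0.243

Stoichiometric O₂ = 6.5 × 384 = 2496 mol; O₂ fed = 2496 × 2.081 = 5194 mol.
Fuel reacted = 0.761 × 384 → ξ = 292.2 mol.
Outlet (n = n₀ + ν ξ):
  C₄H₁₀: 384 − 1(292.2) = 91.78
  O₂: 5194 − 6.5(292.2) = 3295
  CO₂: 0 + 4(292.2) = 1169
  H₂O: 0 + 5(292.2) = 1461
Total out = 6017 mol; y_H₂O = 1461 / 6017 = 0.2429.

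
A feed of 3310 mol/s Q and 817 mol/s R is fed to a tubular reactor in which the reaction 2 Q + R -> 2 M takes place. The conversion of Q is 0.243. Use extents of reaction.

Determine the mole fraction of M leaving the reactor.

0.216

Q reacted = 0.243 × 3310 = 804.3 mol/s; ν_Q = −2, so ξ = 804.3/2 = 402.2 mol/s.
Outlet amounts (n = n₀ + ν ξ):
  Q: 3310 − 2(402.2) = 2506
  R: 817 − 1(402.2) = 414.8
  M: 0 + 2(402.2) = 804.3
Total out = 3725 mol/s; y_M = 804.3 / 3725 = 0.2159.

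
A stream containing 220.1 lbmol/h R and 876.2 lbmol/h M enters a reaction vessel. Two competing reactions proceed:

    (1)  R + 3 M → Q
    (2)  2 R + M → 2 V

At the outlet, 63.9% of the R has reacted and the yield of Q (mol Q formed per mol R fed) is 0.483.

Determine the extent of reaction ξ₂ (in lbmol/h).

Yield of Q: 1ξ₁ / 220.1 = 0.483 → ξ₁ = 106.3 lbmol/h.
Conversion of R: 1ξ₁ + 2ξ₂ = 0.639 × 220.1 = 140.6 → ξ₂ = 17.17 lbmol/h.
Outlet amounts (n = n₀ + Σ ν·ξ):
  R: 220.1 − 1(106.3) − 2(17.17) = 79.46
  M: 876.2 − 3(106.3) − 1(17.17) = 540.1
  Q: 0 + 1(106.3) = 106.3
  V: 0 + 2(17.17) = 34.34

ξ₂ = 17.2 lbmol/h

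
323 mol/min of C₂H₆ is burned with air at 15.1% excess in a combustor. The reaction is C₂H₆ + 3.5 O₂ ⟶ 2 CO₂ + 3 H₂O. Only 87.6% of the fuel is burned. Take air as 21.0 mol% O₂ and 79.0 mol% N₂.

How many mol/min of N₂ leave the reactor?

4900 mol/min

Stoichiometric O₂ = 3.5 × 323 = 1130 mol/min; O₂ fed = 1130 × 1.151 = 1301 mol/min.
N₂ fed = 1301 × 79/21 = 4895 mol/min.
Fuel reacted = 0.876 × 323 → ξ = 282.9 mol/min.
Outlet (n = n₀ + ν ξ):
  C₂H₆: 323 − 1(282.9) = 40.05
  O₂: 1301 − 3.5(282.9) = 310.9
  N₂: 4895 (inert)
  CO₂: 0 + 2(282.9) = 565.9
  H₂O: 0 + 3(282.9) = 848.8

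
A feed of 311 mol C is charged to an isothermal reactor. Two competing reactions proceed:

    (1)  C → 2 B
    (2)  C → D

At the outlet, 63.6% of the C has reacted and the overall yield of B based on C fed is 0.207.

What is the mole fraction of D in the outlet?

0.483

Yield of B: 2ξ₁ / 311 = 0.207 → ξ₁ = 32.19 mol.
Conversion of C: 1ξ₁ + 1ξ₂ = 0.636 × 311 = 197.8 → ξ₂ = 165.6 mol.
Outlet amounts (n = n₀ + Σ ν·ξ):
  C: 311 − 1(32.19) − 1(165.6) = 113.2
  B: 0 + 2(32.19) = 64.38
  D: 0 + 1(165.6) = 165.6
Total out = 343.2 mol; y_D = 165.6 / 343.2 = 0.4826.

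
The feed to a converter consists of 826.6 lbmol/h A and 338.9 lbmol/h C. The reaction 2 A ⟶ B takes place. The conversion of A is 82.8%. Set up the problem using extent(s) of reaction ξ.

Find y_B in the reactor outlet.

0.416

A reacted = 0.828 × 826.6 = 684.4 lbmol/h; ν_A = −2, so ξ = 684.4/2 = 342.2 lbmol/h.
Outlet amounts (n = n₀ + ν ξ):
  A: 826.6 − 2(342.2) = 142.2
  B: 0 + 1(342.2) = 342.2
  C: 338.9 (inert)
Total out = 823.3 lbmol/h; y_B = 342.2 / 823.3 = 0.4157.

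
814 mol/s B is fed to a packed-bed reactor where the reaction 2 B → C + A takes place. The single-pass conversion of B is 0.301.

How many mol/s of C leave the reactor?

123 mol/s

B reacted = 0.301 × 814 = 245 mol/s; ν_B = −2, so ξ = 245/2 = 122.5 mol/s.
Outlet amounts (n = n₀ + ν ξ):
  B: 814 − 2(122.5) = 569
  C: 0 + 1(122.5) = 122.5
  A: 0 + 1(122.5) = 122.5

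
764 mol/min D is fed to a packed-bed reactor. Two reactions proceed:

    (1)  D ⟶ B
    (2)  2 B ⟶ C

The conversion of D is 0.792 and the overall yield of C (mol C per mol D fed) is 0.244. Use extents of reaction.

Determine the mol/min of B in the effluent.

Conversion of D: D consumed = 1ξ₁ = 0.792 × 764 → ξ₁ = 605.1 mol/min.
Yield of C: 1ξ₂ / 764 = 0.244 → ξ₂ = 186.4 mol/min.
Outlet amounts (n = n₀ + Σ ν·ξ):
  D: 764 − 1(605.1) = 158.9
  B: 0 + 1(605.1) − 2(186.4) = 232.3
  C: 0 + 1(186.4) = 186.4

232 mol/min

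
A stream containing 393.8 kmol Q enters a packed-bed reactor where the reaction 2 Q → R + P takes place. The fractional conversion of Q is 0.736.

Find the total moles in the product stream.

394 kmol

Q reacted = 0.736 × 393.8 = 289.8 kmol; ν_Q = −2, so ξ = 289.8/2 = 144.9 kmol.
Outlet amounts (n = n₀ + ν ξ):
  Q: 393.8 − 2(144.9) = 104
  R: 0 + 1(144.9) = 144.9
  P: 0 + 1(144.9) = 144.9
Total out = 104 + 144.9 + 144.9 = 393.8 kmol.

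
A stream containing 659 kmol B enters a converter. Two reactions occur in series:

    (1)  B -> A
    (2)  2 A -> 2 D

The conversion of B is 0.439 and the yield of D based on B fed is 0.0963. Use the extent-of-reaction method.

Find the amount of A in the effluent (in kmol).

Conversion of B: B consumed = 1ξ₁ = 0.439 × 659 → ξ₁ = 289.3 kmol.
Yield of D: 2ξ₂ / 659 = 0.0963 → ξ₂ = 31.73 kmol.
Outlet amounts (n = n₀ + Σ ν·ξ):
  B: 659 − 1(289.3) = 369.7
  A: 0 + 1(289.3) − 2(31.73) = 225.8
  D: 0 + 2(31.73) = 63.46

226 kmol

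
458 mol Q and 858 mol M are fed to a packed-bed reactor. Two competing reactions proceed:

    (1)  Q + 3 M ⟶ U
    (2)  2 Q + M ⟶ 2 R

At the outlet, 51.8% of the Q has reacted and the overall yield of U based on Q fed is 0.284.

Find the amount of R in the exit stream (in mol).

107 mol

Yield of U: 1ξ₁ / 458 = 0.284 → ξ₁ = 130.1 mol.
Conversion of Q: 1ξ₁ + 2ξ₂ = 0.518 × 458 = 237.2 → ξ₂ = 53.59 mol.
Outlet amounts (n = n₀ + Σ ν·ξ):
  Q: 458 − 1(130.1) − 2(53.59) = 220.8
  M: 858 − 3(130.1) − 1(53.59) = 414.2
  U: 0 + 1(130.1) = 130.1
  R: 0 + 2(53.59) = 107.2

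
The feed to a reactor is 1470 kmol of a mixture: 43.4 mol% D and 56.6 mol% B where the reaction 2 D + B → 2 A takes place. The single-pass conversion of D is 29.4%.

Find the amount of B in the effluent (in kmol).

738 kmol

D reacted = 0.294 × 638 = 187.6 kmol; ν_D = −2, so ξ = 187.6/2 = 93.78 kmol.
Outlet amounts (n = n₀ + ν ξ):
  D: 638 − 2(93.78) = 450.4
  B: 832 − 1(93.78) = 738.2
  A: 0 + 2(93.78) = 187.6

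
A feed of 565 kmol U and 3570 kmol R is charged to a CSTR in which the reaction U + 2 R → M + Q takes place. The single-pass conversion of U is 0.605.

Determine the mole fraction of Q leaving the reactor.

0.0901

U reacted = 0.605 × 565 = 341.8 kmol; ν_U = −1, so ξ = 341.8/1 = 341.8 kmol.
Outlet amounts (n = n₀ + ν ξ):
  U: 565 − 1(341.8) = 223.2
  R: 3570 − 2(341.8) = 2886
  M: 0 + 1(341.8) = 341.8
  Q: 0 + 1(341.8) = 341.8
Total out = 3793 kmol; y_Q = 341.8 / 3793 = 0.09012.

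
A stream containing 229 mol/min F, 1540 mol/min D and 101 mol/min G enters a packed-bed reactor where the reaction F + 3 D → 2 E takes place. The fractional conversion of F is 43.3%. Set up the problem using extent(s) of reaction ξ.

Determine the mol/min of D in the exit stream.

1240 mol/min

F reacted = 0.433 × 229 = 99.16 mol/min; ν_F = −1, so ξ = 99.16/1 = 99.16 mol/min.
Outlet amounts (n = n₀ + ν ξ):
  F: 229 − 1(99.16) = 129.8
  D: 1540 − 3(99.16) = 1243
  E: 0 + 2(99.16) = 198.3
  G: 101 (inert)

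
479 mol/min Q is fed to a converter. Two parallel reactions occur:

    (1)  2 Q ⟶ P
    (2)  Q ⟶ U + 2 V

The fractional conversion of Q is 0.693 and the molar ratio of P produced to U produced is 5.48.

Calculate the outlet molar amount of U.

Conversion of Q: Q consumed = 0.693 × 479 = 331.9 mol/min = 2ξ₁ + 1ξ₂.
Selectivity: 1ξ₁ / (1ξ₂) = 5.48 → ξ₁ = 5.48 ξ₂.
Substitute: (2·5.48 + 1) ξ₂ = 331.9 → ξ₂ = 27.75 mol/min, ξ₁ = 152.1 mol/min.
Outlet amounts (n = n₀ + Σ ν·ξ):
  Q: 479 − 2(152.1) − 1(27.75) = 147.1
  P: 0 + 1(152.1) = 152.1
  U: 0 + 1(27.75) = 27.75
  V: 0 + 2(27.75) = 55.51

27.8 mol/min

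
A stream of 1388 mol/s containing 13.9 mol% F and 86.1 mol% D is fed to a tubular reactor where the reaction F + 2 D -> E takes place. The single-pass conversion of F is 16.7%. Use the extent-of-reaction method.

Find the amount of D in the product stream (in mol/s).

F reacted = 0.167 × 192.9 = 32.22 mol/s; ν_F = −1, so ξ = 32.22/1 = 32.22 mol/s.
Outlet amounts (n = n₀ + ν ξ):
  F: 192.9 − 1(32.22) = 160.7
  D: 1195 − 2(32.22) = 1131
  E: 0 + 1(32.22) = 32.22

1130 mol/s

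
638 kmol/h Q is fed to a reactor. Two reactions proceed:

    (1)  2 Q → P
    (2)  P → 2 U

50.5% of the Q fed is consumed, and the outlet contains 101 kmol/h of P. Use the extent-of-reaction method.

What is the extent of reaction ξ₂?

Conversion of Q: Q consumed = 2ξ₁ = 0.505 × 638 → ξ₁ = 161.1 kmol/h.
P balance: n_P = 0 + 1ξ₁ − 1ξ₂ = 101 → ξ₂ = (1·161.1 − 101)/1 = 60.09 kmol/h.
Outlet amounts (n = n₀ + Σ ν·ξ):
  Q: 638 − 2(161.1) = 315.8
  P: 0 + 1(161.1) − 1(60.09) = 101
  U: 0 + 2(60.09) = 120.2

ξ₂ = 60.1 kmol/h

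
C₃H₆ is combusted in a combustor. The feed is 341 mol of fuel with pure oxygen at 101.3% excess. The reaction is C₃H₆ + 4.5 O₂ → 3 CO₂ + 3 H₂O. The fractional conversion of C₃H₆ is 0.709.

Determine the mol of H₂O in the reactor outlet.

Stoichiometric O₂ = 4.5 × 341 = 1534 mol; O₂ fed = 1534 × 2.013 = 3089 mol.
Fuel reacted = 0.709 × 341 → ξ = 241.8 mol.
Outlet (n = n₀ + ν ξ):
  C₃H₆: 341 − 1(241.8) = 99.23
  O₂: 3089 − 4.5(241.8) = 2001
  CO₂: 0 + 3(241.8) = 725.3
  H₂O: 0 + 3(241.8) = 725.3

725 mol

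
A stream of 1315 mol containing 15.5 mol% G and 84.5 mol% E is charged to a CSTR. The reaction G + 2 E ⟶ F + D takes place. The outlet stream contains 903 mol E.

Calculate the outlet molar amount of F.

104 mol

For E: n = n₀ − 2ξ → 903 = 1111 − 2ξ, giving ξ = 104.1 mol.
Outlet amounts (n = n₀ + ν ξ):
  G: 203.8 − 1(104.1) = 99.74
  E: 1111 − 2(104.1) = 903
  F: 0 + 1(104.1) = 104.1
  D: 0 + 1(104.1) = 104.1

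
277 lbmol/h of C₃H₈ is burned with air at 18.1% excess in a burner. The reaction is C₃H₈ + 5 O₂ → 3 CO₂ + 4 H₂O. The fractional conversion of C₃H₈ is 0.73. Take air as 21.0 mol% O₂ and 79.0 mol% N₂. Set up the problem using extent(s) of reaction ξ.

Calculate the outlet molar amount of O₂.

Stoichiometric O₂ = 5 × 277 = 1385 lbmol/h; O₂ fed = 1385 × 1.181 = 1636 lbmol/h.
N₂ fed = 1636 × 79/21 = 6153 lbmol/h.
Fuel reacted = 0.73 × 277 → ξ = 202.2 lbmol/h.
Outlet (n = n₀ + ν ξ):
  C₃H₈: 277 − 1(202.2) = 74.79
  O₂: 1636 − 5(202.2) = 624.6
  N₂: 6153 (inert)
  CO₂: 0 + 3(202.2) = 606.6
  H₂O: 0 + 4(202.2) = 808.8

625 lbmol/h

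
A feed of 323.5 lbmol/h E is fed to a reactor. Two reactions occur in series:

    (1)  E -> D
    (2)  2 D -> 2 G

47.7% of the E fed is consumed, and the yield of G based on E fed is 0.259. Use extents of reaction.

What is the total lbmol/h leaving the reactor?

Conversion of E: E consumed = 1ξ₁ = 0.477 × 323.5 → ξ₁ = 154.3 lbmol/h.
Yield of G: 2ξ₂ / 323.5 = 0.259 → ξ₂ = 41.89 lbmol/h.
Outlet amounts (n = n₀ + Σ ν·ξ):
  E: 323.5 − 1(154.3) = 169.2
  D: 0 + 1(154.3) − 2(41.89) = 70.52
  G: 0 + 2(41.89) = 83.79
Total out = 169.2 + 70.52 + 83.79 = 323.5 lbmol/h.

324 lbmol/h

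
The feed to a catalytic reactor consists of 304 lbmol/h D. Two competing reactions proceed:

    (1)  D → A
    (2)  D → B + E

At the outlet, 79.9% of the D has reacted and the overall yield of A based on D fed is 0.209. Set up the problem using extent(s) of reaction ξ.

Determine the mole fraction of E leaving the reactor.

0.371

Yield of A: 1ξ₁ / 304 = 0.209 → ξ₁ = 63.54 lbmol/h.
Conversion of D: 1ξ₁ + 1ξ₂ = 0.799 × 304 = 242.9 → ξ₂ = 179.4 lbmol/h.
Outlet amounts (n = n₀ + Σ ν·ξ):
  D: 304 − 1(63.54) − 1(179.4) = 61.1
  A: 0 + 1(63.54) = 63.54
  B: 0 + 1(179.4) = 179.4
  E: 0 + 1(179.4) = 179.4
Total out = 483.4 lbmol/h; y_E = 179.4 / 483.4 = 0.3711.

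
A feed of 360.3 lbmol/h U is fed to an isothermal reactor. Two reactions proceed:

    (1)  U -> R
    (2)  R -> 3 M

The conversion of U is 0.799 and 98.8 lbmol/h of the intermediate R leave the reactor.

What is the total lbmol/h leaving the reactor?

Conversion of U: U consumed = 1ξ₁ = 0.799 × 360.3 → ξ₁ = 287.9 lbmol/h.
R balance: n_R = 0 + 1ξ₁ − 1ξ₂ = 98.8 → ξ₂ = (1·287.9 − 98.8)/1 = 189.1 lbmol/h.
Outlet amounts (n = n₀ + Σ ν·ξ):
  U: 360.3 − 1(287.9) = 72.42
  R: 0 + 1(287.9) − 1(189.1) = 98.8
  M: 0 + 3(189.1) = 567.2
Total out = 72.42 + 98.8 + 567.2 = 738.5 lbmol/h.

738 lbmol/h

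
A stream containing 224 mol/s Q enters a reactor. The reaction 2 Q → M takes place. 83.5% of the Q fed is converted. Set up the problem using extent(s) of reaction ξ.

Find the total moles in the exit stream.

130 mol/s

Q reacted = 0.835 × 224 = 187 mol/s; ν_Q = −2, so ξ = 187/2 = 93.52 mol/s.
Outlet amounts (n = n₀ + ν ξ):
  Q: 224 − 2(93.52) = 36.96
  M: 0 + 1(93.52) = 93.52
Total out = 36.96 + 93.52 = 130.5 mol/s.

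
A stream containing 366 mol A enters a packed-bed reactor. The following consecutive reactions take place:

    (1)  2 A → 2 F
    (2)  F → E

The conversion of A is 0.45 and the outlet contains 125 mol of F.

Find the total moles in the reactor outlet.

Conversion of A: A consumed = 2ξ₁ = 0.45 × 366 → ξ₁ = 82.35 mol.
F balance: n_F = 0 + 2ξ₁ − 1ξ₂ = 125 → ξ₂ = (2·82.35 − 125)/1 = 39.7 mol.
Outlet amounts (n = n₀ + Σ ν·ξ):
  A: 366 − 2(82.35) = 201.3
  F: 0 + 2(82.35) − 1(39.7) = 125
  E: 0 + 1(39.7) = 39.7
Total out = 201.3 + 125 + 39.7 = 366 mol.

366 mol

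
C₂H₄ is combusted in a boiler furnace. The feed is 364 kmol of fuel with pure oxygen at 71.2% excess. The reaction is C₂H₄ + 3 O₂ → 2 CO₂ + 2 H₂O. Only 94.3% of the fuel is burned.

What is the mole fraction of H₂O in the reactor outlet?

0.307

Stoichiometric O₂ = 3 × 364 = 1092 kmol; O₂ fed = 1092 × 1.712 = 1870 kmol.
Fuel reacted = 0.943 × 364 → ξ = 343.3 kmol.
Outlet (n = n₀ + ν ξ):
  C₂H₄: 364 − 1(343.3) = 20.75
  O₂: 1870 − 3(343.3) = 839.7
  CO₂: 0 + 2(343.3) = 686.5
  H₂O: 0 + 2(343.3) = 686.5
Total out = 2234 kmol; y_H₂O = 686.5 / 2234 = 0.3074.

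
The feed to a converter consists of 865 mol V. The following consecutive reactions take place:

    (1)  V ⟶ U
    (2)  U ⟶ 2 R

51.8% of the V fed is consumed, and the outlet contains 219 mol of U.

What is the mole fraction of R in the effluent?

Conversion of V: V consumed = 1ξ₁ = 0.518 × 865 → ξ₁ = 448.1 mol.
U balance: n_U = 0 + 1ξ₁ − 1ξ₂ = 219 → ξ₂ = (1·448.1 − 219)/1 = 229.1 mol.
Outlet amounts (n = n₀ + Σ ν·ξ):
  V: 865 − 1(448.1) = 416.9
  U: 0 + 1(448.1) − 1(229.1) = 219
  R: 0 + 2(229.1) = 458.1
Total out = 1094 mol; y_R = 458.1 / 1094 = 0.4187.

0.419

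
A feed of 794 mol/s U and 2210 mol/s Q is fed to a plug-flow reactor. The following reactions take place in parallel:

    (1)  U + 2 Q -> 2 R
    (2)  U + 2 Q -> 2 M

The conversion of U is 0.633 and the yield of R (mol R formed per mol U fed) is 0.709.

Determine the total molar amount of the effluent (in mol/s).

2500 mol/s

Yield of R: 2ξ₁ / 794 = 0.709 → ξ₁ = 281.5 mol/s.
Conversion of U: 1ξ₁ + 1ξ₂ = 0.633 × 794 = 502.6 → ξ₂ = 221.1 mol/s.
Outlet amounts (n = n₀ + Σ ν·ξ):
  U: 794 − 1(281.5) − 1(221.1) = 291.4
  Q: 2210 − 2(281.5) − 2(221.1) = 1205
  R: 0 + 2(281.5) = 562.9
  M: 0 + 2(221.1) = 442.3
Total out = 291.4 + 1205 + 562.9 + 442.3 = 2501 mol/s.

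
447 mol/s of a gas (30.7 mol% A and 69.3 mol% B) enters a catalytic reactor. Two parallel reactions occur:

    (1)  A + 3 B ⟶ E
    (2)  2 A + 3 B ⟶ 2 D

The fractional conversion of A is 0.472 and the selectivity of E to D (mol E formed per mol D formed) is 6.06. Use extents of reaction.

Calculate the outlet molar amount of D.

Conversion of A: A consumed = 0.472 × 137.2 = 64.77 mol/s = 1ξ₁ + 2ξ₂.
Selectivity: 1ξ₁ / (2ξ₂) = 6.06 → ξ₁ = 12.12 ξ₂.
Substitute: (1·12.12 + 2) ξ₂ = 64.77 → ξ₂ = 4.587 mol/s, ξ₁ = 55.6 mol/s.
Outlet amounts (n = n₀ + Σ ν·ξ):
  A: 137.2 − 1(55.6) − 2(4.587) = 72.46
  B: 309.8 − 3(55.6) − 3(4.587) = 129.2
  E: 0 + 1(55.6) = 55.6
  D: 0 + 2(4.587) = 9.175

9.17 mol/s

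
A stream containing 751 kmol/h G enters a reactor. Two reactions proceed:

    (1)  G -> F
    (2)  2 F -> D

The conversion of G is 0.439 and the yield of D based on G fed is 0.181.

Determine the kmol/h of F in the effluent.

Conversion of G: G consumed = 1ξ₁ = 0.439 × 751 → ξ₁ = 329.7 kmol/h.
Yield of D: 1ξ₂ / 751 = 0.181 → ξ₂ = 135.9 kmol/h.
Outlet amounts (n = n₀ + Σ ν·ξ):
  G: 751 − 1(329.7) = 421.3
  F: 0 + 1(329.7) − 2(135.9) = 57.83
  D: 0 + 1(135.9) = 135.9

57.8 kmol/h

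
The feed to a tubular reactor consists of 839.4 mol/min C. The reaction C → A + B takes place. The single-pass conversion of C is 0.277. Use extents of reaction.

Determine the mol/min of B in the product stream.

233 mol/min

C reacted = 0.277 × 839.4 = 232.5 mol/min; ν_C = −1, so ξ = 232.5/1 = 232.5 mol/min.
Outlet amounts (n = n₀ + ν ξ):
  C: 839.4 − 1(232.5) = 606.9
  A: 0 + 1(232.5) = 232.5
  B: 0 + 1(232.5) = 232.5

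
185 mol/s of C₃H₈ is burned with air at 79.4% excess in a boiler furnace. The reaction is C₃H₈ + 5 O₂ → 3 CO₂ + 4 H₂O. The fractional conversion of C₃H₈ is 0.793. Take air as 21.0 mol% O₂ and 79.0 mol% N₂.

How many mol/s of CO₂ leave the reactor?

440 mol/s

Stoichiometric O₂ = 5 × 185 = 925 mol/s; O₂ fed = 925 × 1.794 = 1659 mol/s.
N₂ fed = 1659 × 79/21 = 6243 mol/s.
Fuel reacted = 0.793 × 185 → ξ = 146.7 mol/s.
Outlet (n = n₀ + ν ξ):
  C₃H₈: 185 − 1(146.7) = 38.29
  O₂: 1659 − 5(146.7) = 925.9
  N₂: 6243 (inert)
  CO₂: 0 + 3(146.7) = 440.1
  H₂O: 0 + 4(146.7) = 586.8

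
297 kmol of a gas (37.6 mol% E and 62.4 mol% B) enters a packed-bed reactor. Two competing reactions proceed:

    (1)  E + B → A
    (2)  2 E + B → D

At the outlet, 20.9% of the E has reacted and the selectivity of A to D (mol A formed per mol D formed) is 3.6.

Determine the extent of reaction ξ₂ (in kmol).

Conversion of E: E consumed = 0.209 × 111.7 = 23.34 kmol = 1ξ₁ + 2ξ₂.
Selectivity: 1ξ₁ / (1ξ₂) = 3.6 → ξ₁ = 3.6 ξ₂.
Substitute: (1·3.6 + 2) ξ₂ = 23.34 → ξ₂ = 4.168 kmol, ξ₁ = 15 kmol.
Outlet amounts (n = n₀ + Σ ν·ξ):
  E: 111.7 − 1(15) − 2(4.168) = 88.33
  B: 185.3 − 1(15) − 1(4.168) = 166.2
  A: 0 + 1(15) = 15
  D: 0 + 1(4.168) = 4.168

ξ₂ = 4.17 kmol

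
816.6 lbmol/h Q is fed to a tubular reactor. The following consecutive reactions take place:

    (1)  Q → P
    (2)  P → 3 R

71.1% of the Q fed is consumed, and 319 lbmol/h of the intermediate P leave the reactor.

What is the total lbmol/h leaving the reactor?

1340 lbmol/h

Conversion of Q: Q consumed = 1ξ₁ = 0.711 × 816.6 → ξ₁ = 580.6 lbmol/h.
P balance: n_P = 0 + 1ξ₁ − 1ξ₂ = 319 → ξ₂ = (1·580.6 − 319)/1 = 261.6 lbmol/h.
Outlet amounts (n = n₀ + Σ ν·ξ):
  Q: 816.6 − 1(580.6) = 236
  P: 0 + 1(580.6) − 1(261.6) = 319
  R: 0 + 3(261.6) = 784.8
Total out = 236 + 319 + 784.8 = 1340 lbmol/h.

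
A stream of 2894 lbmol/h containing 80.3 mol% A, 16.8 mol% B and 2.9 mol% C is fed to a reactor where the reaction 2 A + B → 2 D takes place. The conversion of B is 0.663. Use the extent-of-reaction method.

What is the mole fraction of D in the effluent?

0.251

B reacted = 0.663 × 486.2 = 322.3 lbmol/h; ν_B = −1, so ξ = 322.3/1 = 322.3 lbmol/h.
Outlet amounts (n = n₀ + ν ξ):
  A: 2324 − 2(322.3) = 1679
  B: 486.2 − 1(322.3) = 163.8
  D: 0 + 2(322.3) = 644.7
  C: 83.93 (inert)
Total out = 2572 lbmol/h; y_D = 644.7 / 2572 = 0.2507.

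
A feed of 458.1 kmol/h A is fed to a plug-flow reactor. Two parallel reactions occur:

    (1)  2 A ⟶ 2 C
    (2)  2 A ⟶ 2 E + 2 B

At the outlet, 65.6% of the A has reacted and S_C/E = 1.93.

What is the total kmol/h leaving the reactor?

Conversion of A: A consumed = 0.656 × 458.1 = 300.5 kmol/h = 2ξ₁ + 2ξ₂.
Selectivity: 2ξ₁ / (2ξ₂) = 1.93 → ξ₁ = 1.93 ξ₂.
Substitute: (2·1.93 + 2) ξ₂ = 300.5 → ξ₂ = 51.28 kmol/h, ξ₁ = 98.97 kmol/h.
Outlet amounts (n = n₀ + Σ ν·ξ):
  A: 458.1 − 2(98.97) − 2(51.28) = 157.6
  C: 0 + 2(98.97) = 197.9
  E: 0 + 2(51.28) = 102.6
  B: 0 + 2(51.28) = 102.6
Total out = 157.6 + 197.9 + 102.6 + 102.6 = 560.7 kmol/h.

561 kmol/h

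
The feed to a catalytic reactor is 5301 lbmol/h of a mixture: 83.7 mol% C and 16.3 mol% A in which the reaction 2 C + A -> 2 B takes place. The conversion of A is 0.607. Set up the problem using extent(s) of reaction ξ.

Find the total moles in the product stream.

A reacted = 0.607 × 864.1 = 524.5 lbmol/h; ν_A = −1, so ξ = 524.5/1 = 524.5 lbmol/h.
Outlet amounts (n = n₀ + ν ξ):
  C: 4437 − 2(524.5) = 3388
  A: 864.1 − 1(524.5) = 339.6
  B: 0 + 2(524.5) = 1049
Total out = 3388 + 339.6 + 1049 = 4777 lbmol/h.

4780 lbmol/h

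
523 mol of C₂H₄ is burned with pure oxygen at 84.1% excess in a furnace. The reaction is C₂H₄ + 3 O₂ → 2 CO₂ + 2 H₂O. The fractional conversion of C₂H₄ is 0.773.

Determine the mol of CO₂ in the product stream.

Stoichiometric O₂ = 3 × 523 = 1569 mol; O₂ fed = 1569 × 1.841 = 2889 mol.
Fuel reacted = 0.773 × 523 → ξ = 404.3 mol.
Outlet (n = n₀ + ν ξ):
  C₂H₄: 523 − 1(404.3) = 118.7
  O₂: 2889 − 3(404.3) = 1676
  CO₂: 0 + 2(404.3) = 808.6
  H₂O: 0 + 2(404.3) = 808.6

809 mol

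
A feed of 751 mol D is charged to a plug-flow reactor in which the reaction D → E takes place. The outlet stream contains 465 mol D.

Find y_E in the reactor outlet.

0.381

For D: n = n₀ − 1ξ → 465 = 751 − 1ξ, giving ξ = 286 mol.
Outlet amounts (n = n₀ + ν ξ):
  D: 751 − 1(286) = 465
  E: 0 + 1(286) = 286
Total out = 751 mol; y_E = 286 / 751 = 0.3808.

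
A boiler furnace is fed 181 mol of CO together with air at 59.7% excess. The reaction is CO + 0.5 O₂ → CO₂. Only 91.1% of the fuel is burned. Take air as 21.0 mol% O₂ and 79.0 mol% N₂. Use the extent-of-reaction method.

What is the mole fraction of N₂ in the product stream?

Stoichiometric O₂ = 0.5 × 181 = 90.5 mol; O₂ fed = 90.5 × 1.597 = 144.5 mol.
N₂ fed = 144.5 × 79/21 = 543.7 mol.
Fuel reacted = 0.911 × 181 → ξ = 164.9 mol.
Outlet (n = n₀ + ν ξ):
  CO: 181 − 1(164.9) = 16.11
  O₂: 144.5 − 0.5(164.9) = 62.08
  N₂: 543.7 (inert)
  CO₂: 0 + 1(164.9) = 164.9
Total out = 786.8 mol; y_N₂ = 543.7 / 786.8 = 0.691.

0.691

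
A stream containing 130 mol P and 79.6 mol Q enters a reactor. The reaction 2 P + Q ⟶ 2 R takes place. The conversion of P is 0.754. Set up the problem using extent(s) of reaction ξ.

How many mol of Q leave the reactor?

30.6 mol

P reacted = 0.754 × 130 = 98.02 mol; ν_P = −2, so ξ = 98.02/2 = 49.01 mol.
Outlet amounts (n = n₀ + ν ξ):
  P: 130 − 2(49.01) = 31.98
  Q: 79.6 − 1(49.01) = 30.59
  R: 0 + 2(49.01) = 98.02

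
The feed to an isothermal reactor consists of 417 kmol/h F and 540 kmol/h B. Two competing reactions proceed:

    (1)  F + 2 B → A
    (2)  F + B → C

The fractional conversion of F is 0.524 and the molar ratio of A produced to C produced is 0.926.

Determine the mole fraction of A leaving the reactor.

Conversion of F: F consumed = 0.524 × 417 = 218.5 kmol/h = 1ξ₁ + 1ξ₂.
Selectivity: 1ξ₁ / (1ξ₂) = 0.926 → ξ₁ = 0.926 ξ₂.
Substitute: (1·0.926 + 1) ξ₂ = 218.5 → ξ₂ = 113.5 kmol/h, ξ₁ = 105.1 kmol/h.
Outlet amounts (n = n₀ + Σ ν·ξ):
  F: 417 − 1(105.1) − 1(113.5) = 198.5
  B: 540 − 2(105.1) − 1(113.5) = 216.4
  A: 0 + 1(105.1) = 105.1
  C: 0 + 1(113.5) = 113.5
Total out = 633.4 kmol/h; y_A = 105.1 / 633.4 = 0.1659.

0.166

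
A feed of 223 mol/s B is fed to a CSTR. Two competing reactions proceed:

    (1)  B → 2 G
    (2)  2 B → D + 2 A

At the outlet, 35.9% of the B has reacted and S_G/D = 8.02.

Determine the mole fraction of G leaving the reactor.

0.369

Conversion of B: B consumed = 0.359 × 223 = 80.06 mol/s = 1ξ₁ + 2ξ₂.
Selectivity: 2ξ₁ / (1ξ₂) = 8.02 → ξ₁ = 4.01 ξ₂.
Substitute: (1·4.01 + 2) ξ₂ = 80.06 → ξ₂ = 13.32 mol/s, ξ₁ = 53.42 mol/s.
Outlet amounts (n = n₀ + Σ ν·ξ):
  B: 223 − 1(53.42) − 2(13.32) = 142.9
  G: 0 + 2(53.42) = 106.8
  D: 0 + 1(13.32) = 13.32
  A: 0 + 2(13.32) = 26.64
Total out = 289.7 mol/s; y_G = 106.8 / 289.7 = 0.3687.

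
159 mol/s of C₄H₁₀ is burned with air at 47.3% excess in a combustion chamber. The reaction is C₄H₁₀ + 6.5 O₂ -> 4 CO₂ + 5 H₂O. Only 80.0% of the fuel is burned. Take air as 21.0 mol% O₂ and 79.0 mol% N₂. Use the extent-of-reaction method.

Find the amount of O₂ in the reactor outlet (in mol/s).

696 mol/s

Stoichiometric O₂ = 6.5 × 159 = 1034 mol/s; O₂ fed = 1034 × 1.473 = 1522 mol/s.
N₂ fed = 1522 × 79/21 = 5727 mol/s.
Fuel reacted = 0.8 × 159 → ξ = 127.2 mol/s.
Outlet (n = n₀ + ν ξ):
  C₄H₁₀: 159 − 1(127.2) = 31.8
  O₂: 1522 − 6.5(127.2) = 695.5
  N₂: 5727 (inert)
  CO₂: 0 + 4(127.2) = 508.8
  H₂O: 0 + 5(127.2) = 636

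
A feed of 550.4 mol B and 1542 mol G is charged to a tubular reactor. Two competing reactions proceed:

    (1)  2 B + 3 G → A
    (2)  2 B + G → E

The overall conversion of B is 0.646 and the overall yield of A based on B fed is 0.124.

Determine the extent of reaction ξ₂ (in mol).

ξ₂ = 110 mol

Yield of A: 1ξ₁ / 550.4 = 0.124 → ξ₁ = 68.25 mol.
Conversion of B: 2ξ₁ + 2ξ₂ = 0.646 × 550.4 = 355.6 → ξ₂ = 109.5 mol.
Outlet amounts (n = n₀ + Σ ν·ξ):
  B: 550.4 − 2(68.25) − 2(109.5) = 194.8
  G: 1542 − 3(68.25) − 1(109.5) = 1228
  A: 0 + 1(68.25) = 68.25
  E: 0 + 1(109.5) = 109.5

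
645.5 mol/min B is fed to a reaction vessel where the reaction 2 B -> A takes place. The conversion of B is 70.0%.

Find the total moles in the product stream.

B reacted = 0.7 × 645.5 = 451.8 mol/min; ν_B = −2, so ξ = 451.8/2 = 225.9 mol/min.
Outlet amounts (n = n₀ + ν ξ):
  B: 645.5 − 2(225.9) = 193.7
  A: 0 + 1(225.9) = 225.9
Total out = 193.7 + 225.9 = 419.6 mol/min.

420 mol/min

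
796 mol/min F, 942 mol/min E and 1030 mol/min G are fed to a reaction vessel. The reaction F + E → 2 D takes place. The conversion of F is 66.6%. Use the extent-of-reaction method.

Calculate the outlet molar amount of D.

F reacted = 0.666 × 796 = 530.1 mol/min; ν_F = −1, so ξ = 530.1/1 = 530.1 mol/min.
Outlet amounts (n = n₀ + ν ξ):
  F: 796 − 1(530.1) = 265.9
  E: 942 − 1(530.1) = 411.9
  D: 0 + 2(530.1) = 1060
  G: 1030 (inert)

1060 mol/min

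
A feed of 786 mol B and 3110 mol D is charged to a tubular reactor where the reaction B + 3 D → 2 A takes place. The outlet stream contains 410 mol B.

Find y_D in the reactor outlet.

0.63

For B: n = n₀ − 1ξ → 410 = 786 − 1ξ, giving ξ = 376 mol.
Outlet amounts (n = n₀ + ν ξ):
  B: 786 − 1(376) = 410
  D: 3110 − 3(376) = 1982
  A: 0 + 2(376) = 752
Total out = 3144 mol; y_D = 1982 / 3144 = 0.6304.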